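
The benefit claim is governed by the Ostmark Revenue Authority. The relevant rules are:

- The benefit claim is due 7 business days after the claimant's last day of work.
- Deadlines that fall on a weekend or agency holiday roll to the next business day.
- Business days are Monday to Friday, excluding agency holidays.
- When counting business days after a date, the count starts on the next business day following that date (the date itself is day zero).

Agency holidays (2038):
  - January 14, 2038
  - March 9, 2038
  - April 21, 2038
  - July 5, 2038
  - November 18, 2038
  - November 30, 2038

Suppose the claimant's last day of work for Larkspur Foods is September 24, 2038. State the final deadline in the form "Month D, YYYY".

October 5, 2038

7 business days after September 24, 2038, excluding weekends and holidays, is October 5, 2038.
October 5, 2038 falls on a Tuesday, which is a business day, so no adjustment is needed.
Deadline: October 5, 2038.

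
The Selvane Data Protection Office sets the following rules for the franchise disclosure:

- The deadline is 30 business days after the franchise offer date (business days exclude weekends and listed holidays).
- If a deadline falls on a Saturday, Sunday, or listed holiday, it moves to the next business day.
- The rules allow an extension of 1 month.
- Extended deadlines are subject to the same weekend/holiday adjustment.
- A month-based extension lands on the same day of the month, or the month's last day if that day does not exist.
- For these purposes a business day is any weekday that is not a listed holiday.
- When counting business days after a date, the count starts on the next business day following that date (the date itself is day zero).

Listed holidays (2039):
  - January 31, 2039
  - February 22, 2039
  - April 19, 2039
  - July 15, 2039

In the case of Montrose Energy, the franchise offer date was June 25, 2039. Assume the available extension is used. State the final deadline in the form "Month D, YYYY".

30 business days after June 25, 2039, excluding weekends and holidays, is August 8, 2039.
August 8, 2039 (Monday) is already a business day.
The 1 month extension carries August 8, 2039 to September 8, 2039.
September 8, 2039 is a Thursday and not a listed holiday, so it stands.
Final deadline: September 8, 2039.

September 8, 2039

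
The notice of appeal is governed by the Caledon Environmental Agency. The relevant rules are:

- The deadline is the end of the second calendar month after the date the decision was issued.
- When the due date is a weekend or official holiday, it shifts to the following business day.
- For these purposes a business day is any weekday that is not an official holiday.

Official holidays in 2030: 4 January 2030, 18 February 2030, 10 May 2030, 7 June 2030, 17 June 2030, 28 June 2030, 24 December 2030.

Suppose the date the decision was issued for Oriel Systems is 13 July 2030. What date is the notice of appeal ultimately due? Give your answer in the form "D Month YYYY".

The second month after 13 July 2030 is September 2030, whose last day is 30 September 2030.
30 September 2030 (Monday) is already a business day.
Deadline: 30 September 2030.

30 September 2030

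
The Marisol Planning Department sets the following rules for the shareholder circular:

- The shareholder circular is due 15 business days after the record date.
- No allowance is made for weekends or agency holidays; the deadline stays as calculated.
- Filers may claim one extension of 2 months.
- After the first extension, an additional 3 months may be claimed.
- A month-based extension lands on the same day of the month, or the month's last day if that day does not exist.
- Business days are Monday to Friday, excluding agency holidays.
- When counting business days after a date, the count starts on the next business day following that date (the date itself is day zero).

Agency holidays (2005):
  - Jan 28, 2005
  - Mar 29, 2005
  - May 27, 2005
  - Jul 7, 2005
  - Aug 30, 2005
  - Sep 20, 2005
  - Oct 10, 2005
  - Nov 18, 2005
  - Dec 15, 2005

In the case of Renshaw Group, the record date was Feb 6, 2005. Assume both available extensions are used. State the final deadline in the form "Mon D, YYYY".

15 business days after Feb 6, 2005, excluding weekends and holidays, is Feb 25, 2005.
Feb 25, 2005 is a Friday; no weekend or holiday adjustment applies.
Applying the 2 months extension: 2 months after Feb 25, 2005 is Apr 25, 2005.
Apr 25, 2005 falls on a Monday. The rules make no weekend/holiday allowance, so it remains Apr 25, 2005.
Applying the 3 months extension: 3 months after Apr 25, 2005 is Jul 25, 2005.
Jul 25, 2005 falls on a Monday. The rules make no weekend/holiday allowance, so it remains Jul 25, 2005.
Deadline: Jul 25, 2005.

Jul 25, 2005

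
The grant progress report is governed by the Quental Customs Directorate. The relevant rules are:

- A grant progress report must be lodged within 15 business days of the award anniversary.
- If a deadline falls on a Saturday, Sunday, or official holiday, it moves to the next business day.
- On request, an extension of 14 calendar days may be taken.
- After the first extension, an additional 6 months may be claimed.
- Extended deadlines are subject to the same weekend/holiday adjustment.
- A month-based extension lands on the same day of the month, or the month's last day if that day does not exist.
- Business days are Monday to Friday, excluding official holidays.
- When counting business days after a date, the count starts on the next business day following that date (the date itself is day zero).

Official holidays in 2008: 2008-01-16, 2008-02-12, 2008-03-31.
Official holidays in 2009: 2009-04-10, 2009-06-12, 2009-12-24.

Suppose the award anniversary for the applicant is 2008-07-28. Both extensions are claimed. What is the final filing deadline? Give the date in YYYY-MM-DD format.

2009-03-02

Starting the day after 2008-07-28 and counting 15 business days lands on 2008-08-18.
2008-08-18 is a Monday and not a listed holiday, so it stands.
The 14-calendar-day extension moves the deadline from 2008-08-18 to 2008-09-01.
Since 2008-09-01 is a Monday and not a holiday, the date is unchanged.
Applying the 6 months extension: 6 months after 2008-09-01 is 2009-03-01.
2009-03-01 is a Sunday, so it moves to the next business day, 2009-03-02 (Monday).
So the filing is due 2009-03-02.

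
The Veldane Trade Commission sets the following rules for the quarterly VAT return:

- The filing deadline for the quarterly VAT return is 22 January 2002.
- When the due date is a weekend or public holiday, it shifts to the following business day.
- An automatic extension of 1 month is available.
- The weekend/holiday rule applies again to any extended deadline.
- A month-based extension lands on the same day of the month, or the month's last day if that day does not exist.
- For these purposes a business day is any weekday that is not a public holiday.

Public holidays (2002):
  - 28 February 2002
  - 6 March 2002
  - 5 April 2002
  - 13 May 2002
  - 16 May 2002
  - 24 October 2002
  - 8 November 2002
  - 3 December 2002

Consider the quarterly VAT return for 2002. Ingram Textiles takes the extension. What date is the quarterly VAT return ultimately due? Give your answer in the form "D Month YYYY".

22 February 2002

The stated deadline is 22 January 2002.
Since 22 January 2002 is a Tuesday and not a holiday, the date is unchanged.
Applying the 1 month extension: 1 month after 22 January 2002 is 22 February 2002.
Since 22 February 2002 is a Friday and not a holiday, the date is unchanged.
Final deadline: 22 February 2002.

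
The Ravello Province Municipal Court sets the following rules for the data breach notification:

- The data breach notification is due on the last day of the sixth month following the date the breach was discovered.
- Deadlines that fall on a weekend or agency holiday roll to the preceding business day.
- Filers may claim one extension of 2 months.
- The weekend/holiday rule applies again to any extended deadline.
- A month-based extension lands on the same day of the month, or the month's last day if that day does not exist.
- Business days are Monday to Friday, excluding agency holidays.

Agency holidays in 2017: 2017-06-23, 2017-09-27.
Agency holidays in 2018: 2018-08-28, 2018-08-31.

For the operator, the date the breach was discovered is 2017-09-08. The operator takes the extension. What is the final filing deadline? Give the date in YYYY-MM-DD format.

6 months after 2017-09-08 falls in March 2018; the last day of that month is 2018-03-31.
Because 2018-03-31 is a Saturday, the deadline becomes 2018-03-30 (Friday).
The 2 months extension carries 2018-03-30 to 2018-05-30.
2018-05-30 is a Wednesday and not a listed holiday, so it stands.
Final deadline: 2018-05-30.

2018-05-30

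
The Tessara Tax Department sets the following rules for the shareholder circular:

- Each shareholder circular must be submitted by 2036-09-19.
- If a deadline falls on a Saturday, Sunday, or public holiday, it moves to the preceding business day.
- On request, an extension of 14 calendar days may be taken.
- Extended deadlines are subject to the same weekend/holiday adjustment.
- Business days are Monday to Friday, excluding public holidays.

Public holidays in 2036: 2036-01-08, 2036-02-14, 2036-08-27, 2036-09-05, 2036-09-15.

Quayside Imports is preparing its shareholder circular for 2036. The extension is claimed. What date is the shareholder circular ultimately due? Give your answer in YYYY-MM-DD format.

2036-10-03

The statutory due date is 2036-09-19.
2036-09-19 falls on a Friday, which is a business day, so no adjustment is needed.
Applying the 14-calendar-day extension: 2036-09-19 + 14 days = 2036-10-03.
2036-10-03 is a Friday and not a listed holiday, so it stands.
So the filing is due 2036-10-03.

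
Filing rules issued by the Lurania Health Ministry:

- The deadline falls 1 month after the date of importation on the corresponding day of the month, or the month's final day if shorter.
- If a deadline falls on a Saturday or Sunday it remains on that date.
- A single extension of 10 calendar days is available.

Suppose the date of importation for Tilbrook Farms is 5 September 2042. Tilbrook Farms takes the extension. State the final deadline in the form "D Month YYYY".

Moving 1 month forward from 5 September 2042 on the corresponding day gives 5 October 2042.
No adjustment is made for weekends or holidays, so 5 October 2042 stands.
With the 10-day extension, 5 October 2042 becomes 15 October 2042.
15 October 2042 falls on a Wednesday. The rules make no weekend/holiday allowance, so it remains 15 October 2042.
The final due date is 15 October 2042.

15 October 2042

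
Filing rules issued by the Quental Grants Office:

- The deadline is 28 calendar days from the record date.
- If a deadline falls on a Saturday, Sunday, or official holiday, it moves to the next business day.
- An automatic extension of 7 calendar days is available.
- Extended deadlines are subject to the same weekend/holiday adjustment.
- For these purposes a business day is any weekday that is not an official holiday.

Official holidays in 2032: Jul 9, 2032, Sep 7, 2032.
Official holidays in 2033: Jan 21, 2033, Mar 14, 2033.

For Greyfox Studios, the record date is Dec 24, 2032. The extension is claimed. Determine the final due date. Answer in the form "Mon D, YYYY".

Jan 31, 2033

28 calendar days after Dec 24, 2032 is Jan 21, 2033.
Jan 21, 2033 is a listed holiday, so it moves to the next business day, Jan 24, 2033 (Monday).
The 7-calendar-day extension moves the deadline from Jan 24, 2033 to Jan 31, 2033.
Since Jan 31, 2033 is a Monday and not a holiday, the date is unchanged.
So the filing is due Jan 31, 2033.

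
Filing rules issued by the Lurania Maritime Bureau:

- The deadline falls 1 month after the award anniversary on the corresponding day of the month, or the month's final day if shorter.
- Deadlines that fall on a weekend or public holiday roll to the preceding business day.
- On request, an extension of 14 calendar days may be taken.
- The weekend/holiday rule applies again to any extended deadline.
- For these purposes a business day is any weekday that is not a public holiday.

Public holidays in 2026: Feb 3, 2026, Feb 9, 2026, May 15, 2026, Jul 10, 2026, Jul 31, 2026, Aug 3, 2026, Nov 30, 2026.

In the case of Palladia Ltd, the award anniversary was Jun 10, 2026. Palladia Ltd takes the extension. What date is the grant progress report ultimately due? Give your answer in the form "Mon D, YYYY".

Jul 23, 2026

Moving 1 month forward from Jun 10, 2026 on the corresponding day gives Jul 10, 2026.
Because Jul 10, 2026 is a listed holiday, the deadline becomes Jul 9, 2026 (Thursday).
The 14-calendar-day extension moves the deadline from Jul 9, 2026 to Jul 23, 2026.
Since Jul 23, 2026 is a Thursday and not a holiday, the date is unchanged.
Final deadline: Jul 23, 2026.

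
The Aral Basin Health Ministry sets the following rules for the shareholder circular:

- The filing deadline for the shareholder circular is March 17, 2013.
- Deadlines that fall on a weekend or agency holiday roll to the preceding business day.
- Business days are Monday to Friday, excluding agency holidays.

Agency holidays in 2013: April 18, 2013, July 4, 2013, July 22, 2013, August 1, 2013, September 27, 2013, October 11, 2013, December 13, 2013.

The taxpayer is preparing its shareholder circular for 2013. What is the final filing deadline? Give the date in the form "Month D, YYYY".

March 15, 2013

Start from the fixed due date, March 17, 2013.
March 17, 2013 is a Sunday; the preceding business day is March 15, 2013 (Friday).
The final due date is March 15, 2013.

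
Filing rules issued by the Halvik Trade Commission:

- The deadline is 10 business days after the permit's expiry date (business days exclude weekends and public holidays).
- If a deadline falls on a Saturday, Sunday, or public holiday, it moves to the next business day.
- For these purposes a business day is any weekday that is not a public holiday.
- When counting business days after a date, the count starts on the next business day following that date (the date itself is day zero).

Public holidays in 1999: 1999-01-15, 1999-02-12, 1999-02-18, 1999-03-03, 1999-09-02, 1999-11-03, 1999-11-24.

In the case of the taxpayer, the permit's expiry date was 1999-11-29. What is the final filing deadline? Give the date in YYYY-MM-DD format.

1999-12-13

Counting 10 business days after 1999-11-29 (skipping weekends and listed holidays) reaches 1999-12-13.
1999-12-13 is a Monday and not a listed holiday, so it stands.
The final due date is 1999-12-13.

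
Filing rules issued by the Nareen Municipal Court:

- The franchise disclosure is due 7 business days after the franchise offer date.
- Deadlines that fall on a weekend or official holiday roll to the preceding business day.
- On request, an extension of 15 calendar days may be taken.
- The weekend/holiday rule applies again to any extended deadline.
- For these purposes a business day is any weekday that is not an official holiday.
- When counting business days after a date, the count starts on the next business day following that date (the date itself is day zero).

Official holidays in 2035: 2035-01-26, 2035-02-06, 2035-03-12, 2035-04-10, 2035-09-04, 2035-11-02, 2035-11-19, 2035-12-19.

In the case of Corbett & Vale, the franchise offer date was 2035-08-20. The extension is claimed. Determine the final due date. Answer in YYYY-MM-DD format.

Counting 7 business days after 2035-08-20 (skipping weekends and listed holidays) reaches 2035-08-29.
2035-08-29 falls on a Wednesday, which is a business day, so no adjustment is needed.
With the 15-day extension, 2035-08-29 becomes 2035-09-13.
Since 2035-09-13 is a Thursday and not a holiday, the date is unchanged.
Final deadline: 2035-09-13.

2035-09-13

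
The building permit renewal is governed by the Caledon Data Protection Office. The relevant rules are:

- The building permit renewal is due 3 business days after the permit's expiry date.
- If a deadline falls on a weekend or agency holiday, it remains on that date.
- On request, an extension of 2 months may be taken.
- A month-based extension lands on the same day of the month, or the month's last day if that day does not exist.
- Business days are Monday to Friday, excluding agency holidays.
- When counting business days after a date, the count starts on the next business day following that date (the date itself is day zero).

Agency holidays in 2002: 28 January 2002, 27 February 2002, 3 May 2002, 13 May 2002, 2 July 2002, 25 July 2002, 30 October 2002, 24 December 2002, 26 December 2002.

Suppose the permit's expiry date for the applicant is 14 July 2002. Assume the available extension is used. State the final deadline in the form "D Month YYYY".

17 September 2002

Counting 3 business days after 14 July 2002 (skipping weekends and listed holidays) reaches 17 July 2002.
17 July 2002 falls on a Wednesday. The rules make no weekend/holiday allowance, so it remains 17 July 2002.
Add 2 months to 17 July 2002: 17 September 2002.
17 September 2002 is a Tuesday; no weekend or holiday adjustment applies.
Deadline: 17 September 2002.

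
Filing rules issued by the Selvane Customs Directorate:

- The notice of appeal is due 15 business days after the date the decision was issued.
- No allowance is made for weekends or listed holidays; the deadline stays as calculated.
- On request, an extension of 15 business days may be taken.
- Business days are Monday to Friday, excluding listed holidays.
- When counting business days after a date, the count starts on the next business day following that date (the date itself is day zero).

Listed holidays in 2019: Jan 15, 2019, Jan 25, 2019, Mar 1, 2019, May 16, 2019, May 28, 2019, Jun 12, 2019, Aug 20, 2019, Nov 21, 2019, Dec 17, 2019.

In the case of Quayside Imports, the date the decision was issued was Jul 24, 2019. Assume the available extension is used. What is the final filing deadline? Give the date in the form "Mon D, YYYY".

Sep 5, 2019

Counting 15 business days after Jul 24, 2019 (skipping weekends and listed holidays) reaches Aug 14, 2019.
No adjustment is made for weekends or holidays, so Aug 14, 2019 stands.
The 15-business-day extension runs from Aug 14, 2019 to Sep 5, 2019.
No adjustment is made for weekends or holidays, so Sep 5, 2019 stands.
Final deadline: Sep 5, 2019.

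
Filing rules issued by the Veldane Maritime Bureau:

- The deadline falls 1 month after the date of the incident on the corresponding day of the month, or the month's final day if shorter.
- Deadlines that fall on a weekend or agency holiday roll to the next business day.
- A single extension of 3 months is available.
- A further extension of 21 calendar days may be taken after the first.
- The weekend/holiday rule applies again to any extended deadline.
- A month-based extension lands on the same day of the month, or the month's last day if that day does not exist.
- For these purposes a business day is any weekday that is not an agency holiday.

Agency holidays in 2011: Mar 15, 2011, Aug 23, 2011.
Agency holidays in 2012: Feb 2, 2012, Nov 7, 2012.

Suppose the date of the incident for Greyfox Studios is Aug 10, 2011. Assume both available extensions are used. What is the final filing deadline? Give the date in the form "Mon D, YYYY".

Jan 2, 2012

1 month from Aug 10, 2011 is Sep 10, 2011.
Sep 10, 2011 is a Saturday; the next business day is Sep 12, 2011 (Monday).
The 3 months extension carries Sep 12, 2011 to Dec 12, 2011.
Since Dec 12, 2011 is a Monday and not a holiday, the date is unchanged.
Applying the 21-calendar-day extension: Dec 12, 2011 + 21 days = Jan 2, 2012.
Jan 2, 2012 (Monday) is already a business day.
So the filing is due Jan 2, 2012.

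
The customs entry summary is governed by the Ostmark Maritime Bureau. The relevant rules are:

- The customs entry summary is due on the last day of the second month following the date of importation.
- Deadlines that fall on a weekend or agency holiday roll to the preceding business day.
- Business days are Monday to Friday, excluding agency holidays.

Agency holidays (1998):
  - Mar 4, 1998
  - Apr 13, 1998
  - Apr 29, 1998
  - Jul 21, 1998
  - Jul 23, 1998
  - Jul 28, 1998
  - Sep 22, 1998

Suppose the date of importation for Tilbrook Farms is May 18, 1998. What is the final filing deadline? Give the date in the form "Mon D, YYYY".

Jul 31, 1998

2 months after May 18, 1998 falls in July 1998; the last day of that month is Jul 31, 1998.
Since Jul 31, 1998 is a Friday and not a holiday, the date is unchanged.
So the filing is due Jul 31, 1998.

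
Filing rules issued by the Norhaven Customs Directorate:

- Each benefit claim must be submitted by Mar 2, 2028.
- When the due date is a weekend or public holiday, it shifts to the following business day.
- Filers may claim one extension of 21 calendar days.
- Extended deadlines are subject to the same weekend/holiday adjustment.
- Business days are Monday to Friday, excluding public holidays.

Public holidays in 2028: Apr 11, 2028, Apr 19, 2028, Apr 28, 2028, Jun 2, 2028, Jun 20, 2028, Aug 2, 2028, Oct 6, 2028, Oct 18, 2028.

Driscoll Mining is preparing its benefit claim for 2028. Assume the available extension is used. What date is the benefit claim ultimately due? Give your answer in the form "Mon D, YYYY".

The stated deadline is Mar 2, 2028.
Mar 2, 2028 falls on a Thursday, which is a business day, so no adjustment is needed.
Applying the 21-calendar-day extension: Mar 2, 2028 + 21 days = Mar 23, 2028.
Mar 23, 2028 falls on a Thursday, which is a business day, so no adjustment is needed.
The final due date is Mar 23, 2028.

Mar 23, 2028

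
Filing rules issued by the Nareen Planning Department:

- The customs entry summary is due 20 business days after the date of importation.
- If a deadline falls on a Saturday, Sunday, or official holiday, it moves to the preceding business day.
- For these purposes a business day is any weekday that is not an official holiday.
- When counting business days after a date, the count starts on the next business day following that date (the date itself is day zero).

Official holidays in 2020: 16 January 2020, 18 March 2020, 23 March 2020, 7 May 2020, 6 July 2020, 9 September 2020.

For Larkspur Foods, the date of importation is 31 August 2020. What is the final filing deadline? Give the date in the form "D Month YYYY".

29 September 2020

Counting 20 business days after 31 August 2020 (skipping weekends and listed holidays) reaches 29 September 2020.
29 September 2020 falls on a Tuesday, which is a business day, so no adjustment is needed.
Deadline: 29 September 2020.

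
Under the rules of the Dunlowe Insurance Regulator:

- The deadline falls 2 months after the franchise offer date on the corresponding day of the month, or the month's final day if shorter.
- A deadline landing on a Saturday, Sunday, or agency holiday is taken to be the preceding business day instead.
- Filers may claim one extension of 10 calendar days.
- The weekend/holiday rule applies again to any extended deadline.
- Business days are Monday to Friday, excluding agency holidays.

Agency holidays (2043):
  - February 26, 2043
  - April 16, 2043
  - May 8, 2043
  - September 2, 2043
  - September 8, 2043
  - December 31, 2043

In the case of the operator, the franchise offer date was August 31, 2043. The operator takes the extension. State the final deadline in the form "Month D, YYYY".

November 9, 2043

2 months after August 31, 2043, on the same day of the month, is October 31, 2043.
October 31, 2043 is a Saturday; the preceding business day is October 30, 2043 (Friday).
With the 10-day extension, October 30, 2043 becomes November 9, 2043.
November 9, 2043 (Monday) is already a business day.
The final due date is November 9, 2043.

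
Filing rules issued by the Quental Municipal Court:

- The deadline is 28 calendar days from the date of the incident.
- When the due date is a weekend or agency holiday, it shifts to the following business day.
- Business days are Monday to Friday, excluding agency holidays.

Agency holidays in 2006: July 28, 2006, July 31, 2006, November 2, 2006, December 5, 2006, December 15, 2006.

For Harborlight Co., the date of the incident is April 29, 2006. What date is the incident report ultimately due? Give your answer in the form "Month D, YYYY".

May 29, 2006

28 calendar days after April 29, 2006 is May 27, 2006.
Because May 27, 2006 is a Saturday, the deadline becomes May 29, 2006 (Monday).
Final deadline: May 29, 2006.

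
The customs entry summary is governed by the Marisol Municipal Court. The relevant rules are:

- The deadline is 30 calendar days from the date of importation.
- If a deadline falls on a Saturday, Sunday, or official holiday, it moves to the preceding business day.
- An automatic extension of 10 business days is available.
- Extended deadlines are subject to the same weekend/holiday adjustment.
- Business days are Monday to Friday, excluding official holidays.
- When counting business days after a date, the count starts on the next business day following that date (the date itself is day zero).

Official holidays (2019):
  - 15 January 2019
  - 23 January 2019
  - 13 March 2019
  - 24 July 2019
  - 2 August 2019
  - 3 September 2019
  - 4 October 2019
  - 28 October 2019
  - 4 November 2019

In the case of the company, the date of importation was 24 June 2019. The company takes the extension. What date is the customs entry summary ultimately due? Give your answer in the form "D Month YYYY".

Adding 30 calendar days to 24 June 2019 gives 24 July 2019.
24 July 2019 is a listed holiday, so it moves to the preceding business day, 23 July 2019 (Tuesday).
The 10-business-day extension runs from 23 July 2019 to 8 August 2019.
8 August 2019 falls on a Thursday, which is a business day, so no adjustment is needed.
So the filing is due 8 August 2019.

8 August 2019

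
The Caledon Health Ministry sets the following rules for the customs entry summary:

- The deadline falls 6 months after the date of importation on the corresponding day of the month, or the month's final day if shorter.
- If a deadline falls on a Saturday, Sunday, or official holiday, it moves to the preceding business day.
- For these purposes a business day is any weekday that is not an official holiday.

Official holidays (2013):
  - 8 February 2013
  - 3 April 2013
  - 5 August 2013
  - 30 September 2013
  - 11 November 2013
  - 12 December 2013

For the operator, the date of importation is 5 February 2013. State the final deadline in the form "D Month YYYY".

2 August 2013

6 months after 5 February 2013, on the same day of the month, is 5 August 2013.
Because 5 August 2013 is a listed holiday, the deadline becomes 2 August 2013 (Friday).
Final deadline: 2 August 2013.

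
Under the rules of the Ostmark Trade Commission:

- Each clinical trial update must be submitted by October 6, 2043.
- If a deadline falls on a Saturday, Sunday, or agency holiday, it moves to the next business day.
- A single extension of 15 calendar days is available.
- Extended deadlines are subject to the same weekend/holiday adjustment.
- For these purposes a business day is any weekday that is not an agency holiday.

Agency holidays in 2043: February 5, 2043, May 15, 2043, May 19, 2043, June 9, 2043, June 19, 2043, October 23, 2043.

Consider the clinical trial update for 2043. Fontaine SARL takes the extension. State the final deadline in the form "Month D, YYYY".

October 21, 2043

The statutory due date is October 6, 2043.
October 6, 2043 (Tuesday) is already a business day.
The 15-calendar-day extension moves the deadline from October 6, 2043 to October 21, 2043.
October 21, 2043 is a Wednesday and not a listed holiday, so it stands.
So the filing is due October 21, 2043.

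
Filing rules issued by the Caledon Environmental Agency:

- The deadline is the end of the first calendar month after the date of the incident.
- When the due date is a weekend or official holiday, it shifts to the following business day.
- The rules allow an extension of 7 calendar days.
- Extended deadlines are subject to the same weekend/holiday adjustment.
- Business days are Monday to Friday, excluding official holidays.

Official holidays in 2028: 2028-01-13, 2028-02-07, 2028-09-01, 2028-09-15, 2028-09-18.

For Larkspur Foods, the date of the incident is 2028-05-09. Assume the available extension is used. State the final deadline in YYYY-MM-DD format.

2028-07-07

1 month after 2028-05-09 falls in June 2028; the last day of that month is 2028-06-30.
2028-06-30 (Friday) is already a business day.
The 7-calendar-day extension moves the deadline from 2028-06-30 to 2028-07-07.
Since 2028-07-07 is a Friday and not a holiday, the date is unchanged.
The final due date is 2028-07-07.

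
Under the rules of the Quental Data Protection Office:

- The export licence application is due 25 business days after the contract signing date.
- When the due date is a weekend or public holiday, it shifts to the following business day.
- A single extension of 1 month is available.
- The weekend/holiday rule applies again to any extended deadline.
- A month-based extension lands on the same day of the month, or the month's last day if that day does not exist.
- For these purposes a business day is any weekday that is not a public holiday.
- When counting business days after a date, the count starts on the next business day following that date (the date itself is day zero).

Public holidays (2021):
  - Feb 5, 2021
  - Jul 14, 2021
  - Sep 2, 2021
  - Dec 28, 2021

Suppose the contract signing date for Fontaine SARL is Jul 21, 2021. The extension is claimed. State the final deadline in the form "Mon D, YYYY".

Starting the day after Jul 21, 2021 and counting 25 business days lands on Aug 25, 2021.
Aug 25, 2021 (Wednesday) is already a business day.
Add 1 month to Aug 25, 2021: Sep 25, 2021.
Sep 25, 2021 is a Saturday; the next business day is Sep 27, 2021 (Monday).
Final deadline: Sep 27, 2021.

Sep 27, 2021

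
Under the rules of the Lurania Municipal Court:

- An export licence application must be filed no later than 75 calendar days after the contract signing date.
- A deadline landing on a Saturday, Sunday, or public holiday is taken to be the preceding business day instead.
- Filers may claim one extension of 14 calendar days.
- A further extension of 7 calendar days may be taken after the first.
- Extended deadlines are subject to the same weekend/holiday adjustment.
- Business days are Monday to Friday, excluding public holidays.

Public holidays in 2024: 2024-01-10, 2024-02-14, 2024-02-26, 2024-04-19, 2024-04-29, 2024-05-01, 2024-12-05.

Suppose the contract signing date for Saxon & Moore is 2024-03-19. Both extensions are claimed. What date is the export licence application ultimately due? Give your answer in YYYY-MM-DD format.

2024-06-21

Adding 75 calendar days to 2024-03-19 gives 2024-06-02.
2024-06-02 is a Sunday; the preceding business day is 2024-05-31 (Friday).
Add the 14 calendar-day extension to 2024-05-31: 2024-06-14.
2024-06-14 is a Friday and not a listed holiday, so it stands.
With the 7-day extension, 2024-06-14 becomes 2024-06-21.
2024-06-21 is a Friday and not a listed holiday, so it stands.
So the filing is due 2024-06-21.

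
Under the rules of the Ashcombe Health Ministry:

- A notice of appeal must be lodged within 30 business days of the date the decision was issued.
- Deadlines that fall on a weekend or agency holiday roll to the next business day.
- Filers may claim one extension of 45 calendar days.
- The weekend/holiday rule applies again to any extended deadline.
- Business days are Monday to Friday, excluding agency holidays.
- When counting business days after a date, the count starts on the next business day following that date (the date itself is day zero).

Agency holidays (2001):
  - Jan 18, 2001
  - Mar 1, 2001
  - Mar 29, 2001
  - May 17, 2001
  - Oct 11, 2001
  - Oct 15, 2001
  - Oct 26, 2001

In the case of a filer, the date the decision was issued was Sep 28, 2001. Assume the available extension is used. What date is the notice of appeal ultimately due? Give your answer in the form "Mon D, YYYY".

Starting the day after Sep 28, 2001 and counting 30 business days lands on Nov 14, 2001.
Since Nov 14, 2001 is a Wednesday and not a holiday, the date is unchanged.
The 45-calendar-day extension moves the deadline from Nov 14, 2001 to Dec 29, 2001.
Dec 29, 2001 falls on a Saturday. Rolling to the next business day gives Dec 31, 2001, a Monday.
Final deadline: Dec 31, 2001.

Dec 31, 2001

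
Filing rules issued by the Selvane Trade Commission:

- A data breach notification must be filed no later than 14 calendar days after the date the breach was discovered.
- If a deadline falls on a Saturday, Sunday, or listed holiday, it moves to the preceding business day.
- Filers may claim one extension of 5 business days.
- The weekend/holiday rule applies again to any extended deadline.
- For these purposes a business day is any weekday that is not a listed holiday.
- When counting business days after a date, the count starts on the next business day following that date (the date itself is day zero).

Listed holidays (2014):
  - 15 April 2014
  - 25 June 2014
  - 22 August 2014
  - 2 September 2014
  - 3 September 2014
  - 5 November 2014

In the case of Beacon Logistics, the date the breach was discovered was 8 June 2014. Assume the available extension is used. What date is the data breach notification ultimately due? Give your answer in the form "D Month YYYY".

30 June 2014

From 8 June 2014, 14 calendar days later is 22 June 2014.
22 June 2014 falls on a Sunday. Rolling to the preceding business day gives 20 June 2014, a Friday.
Applying the 5-business-day extension: 5 business days after 20 June 2014 is 30 June 2014.
30 June 2014 (Monday) is already a business day.
The final due date is 30 June 2014.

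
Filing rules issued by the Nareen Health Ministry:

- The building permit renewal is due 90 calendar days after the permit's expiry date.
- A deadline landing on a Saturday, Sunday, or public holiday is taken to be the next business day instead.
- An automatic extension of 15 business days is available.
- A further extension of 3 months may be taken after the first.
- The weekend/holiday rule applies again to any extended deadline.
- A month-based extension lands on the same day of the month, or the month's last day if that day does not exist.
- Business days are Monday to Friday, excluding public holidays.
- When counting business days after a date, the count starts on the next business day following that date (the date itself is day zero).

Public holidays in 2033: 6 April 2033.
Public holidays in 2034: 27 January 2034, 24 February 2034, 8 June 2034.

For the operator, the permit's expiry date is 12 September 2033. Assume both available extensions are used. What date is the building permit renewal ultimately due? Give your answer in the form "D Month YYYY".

3 April 2034

Trigger date 12 September 2033 + 90 calendar days = 11 December 2033.
11 December 2033 is a Sunday, so it moves to the next business day, 12 December 2033 (Monday).
Applying the 15-business-day extension: 15 business days after 12 December 2033 is 2 January 2034.
Since 2 January 2034 is a Monday and not a holiday, the date is unchanged.
The 3 months extension carries 2 January 2034 to 2 April 2034.
Because 2 April 2034 is a Sunday, the deadline becomes 3 April 2034 (Monday).
So the filing is due 3 April 2034.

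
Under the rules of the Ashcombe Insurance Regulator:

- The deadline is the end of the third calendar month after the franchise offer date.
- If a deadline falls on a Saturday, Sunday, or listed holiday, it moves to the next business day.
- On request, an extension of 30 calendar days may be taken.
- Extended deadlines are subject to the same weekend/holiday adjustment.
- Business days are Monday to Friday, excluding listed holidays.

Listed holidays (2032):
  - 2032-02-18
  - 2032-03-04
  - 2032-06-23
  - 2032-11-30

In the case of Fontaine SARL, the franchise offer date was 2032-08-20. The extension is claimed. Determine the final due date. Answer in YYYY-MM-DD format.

2032-12-31

3 months after 2032-08-20 falls in November 2032; the last day of that month is 2032-11-30.
2032-11-30 falls on a listed holiday. Rolling to the next business day gives 2032-12-01, a Wednesday.
The 30-calendar-day extension moves the deadline from 2032-12-01 to 2032-12-31.
2032-12-31 (Friday) is already a business day.
Deadline: 2032-12-31.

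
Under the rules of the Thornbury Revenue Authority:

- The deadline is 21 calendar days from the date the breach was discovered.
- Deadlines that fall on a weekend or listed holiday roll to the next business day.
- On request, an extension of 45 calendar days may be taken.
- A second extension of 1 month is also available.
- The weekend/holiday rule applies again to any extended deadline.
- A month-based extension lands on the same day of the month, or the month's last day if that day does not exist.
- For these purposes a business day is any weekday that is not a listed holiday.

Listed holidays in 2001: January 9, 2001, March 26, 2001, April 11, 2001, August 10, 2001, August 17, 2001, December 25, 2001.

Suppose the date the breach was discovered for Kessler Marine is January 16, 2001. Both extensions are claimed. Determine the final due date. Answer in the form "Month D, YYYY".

April 23, 2001

Adding 21 calendar days to January 16, 2001 gives February 6, 2001.
Since February 6, 2001 is a Tuesday and not a holiday, the date is unchanged.
With the 45-day extension, February 6, 2001 becomes March 23, 2001.
March 23, 2001 (Friday) is already a business day.
Applying the 1 month extension: 1 month after March 23, 2001 is April 23, 2001.
April 23, 2001 (Monday) is already a business day.
So the filing is due April 23, 2001.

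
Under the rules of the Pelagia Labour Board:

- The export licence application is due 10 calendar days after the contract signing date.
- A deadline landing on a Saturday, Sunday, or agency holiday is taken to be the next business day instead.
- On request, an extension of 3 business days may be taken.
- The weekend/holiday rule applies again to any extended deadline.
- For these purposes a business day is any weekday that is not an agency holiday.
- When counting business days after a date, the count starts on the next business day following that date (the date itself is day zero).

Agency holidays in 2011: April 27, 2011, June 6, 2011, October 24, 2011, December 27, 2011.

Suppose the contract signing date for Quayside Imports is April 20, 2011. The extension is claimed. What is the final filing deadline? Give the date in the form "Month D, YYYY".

May 5, 2011

Trigger date April 20, 2011 + 10 calendar days = April 30, 2011.
April 30, 2011 falls on a Saturday. Rolling to the next business day gives May 2, 2011, a Monday.
Counting 3 further business days from May 2, 2011 reaches May 5, 2011.
May 5, 2011 falls on a Thursday, which is a business day, so no adjustment is needed.
Final deadline: May 5, 2011.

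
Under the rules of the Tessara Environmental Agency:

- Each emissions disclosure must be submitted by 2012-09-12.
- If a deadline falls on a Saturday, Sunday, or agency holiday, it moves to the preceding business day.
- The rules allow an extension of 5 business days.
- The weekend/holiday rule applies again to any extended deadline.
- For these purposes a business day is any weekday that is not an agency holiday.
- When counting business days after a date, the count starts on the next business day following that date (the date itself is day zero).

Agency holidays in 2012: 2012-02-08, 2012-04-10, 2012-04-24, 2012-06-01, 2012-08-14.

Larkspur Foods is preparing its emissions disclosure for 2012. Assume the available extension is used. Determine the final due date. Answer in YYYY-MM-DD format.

2012-09-19

The stated deadline is 2012-09-12.
Since 2012-09-12 is a Wednesday and not a holiday, the date is unchanged.
Applying the 5-business-day extension: 5 business days after 2012-09-12 is 2012-09-19.
2012-09-19 (Wednesday) is already a business day.
Deadline: 2012-09-19.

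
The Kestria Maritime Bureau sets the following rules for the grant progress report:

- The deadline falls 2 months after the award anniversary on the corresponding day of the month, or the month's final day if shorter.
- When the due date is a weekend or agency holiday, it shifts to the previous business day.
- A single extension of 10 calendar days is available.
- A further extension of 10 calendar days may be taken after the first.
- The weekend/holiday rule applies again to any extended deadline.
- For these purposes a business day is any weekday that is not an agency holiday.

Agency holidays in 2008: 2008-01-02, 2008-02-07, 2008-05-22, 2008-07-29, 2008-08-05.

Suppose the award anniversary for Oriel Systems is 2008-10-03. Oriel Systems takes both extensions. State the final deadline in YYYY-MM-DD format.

2008-12-22

2 months from 2008-10-03 is 2008-12-03.
2008-12-03 is a Wednesday and not a listed holiday, so it stands.
The 10-calendar-day extension moves the deadline from 2008-12-03 to 2008-12-13.
2008-12-13 is a Saturday, so it moves to the preceding business day, 2008-12-12 (Friday).
The 10-calendar-day extension moves the deadline from 2008-12-12 to 2008-12-22.
2008-12-22 falls on a Monday, which is a business day, so no adjustment is needed.
The final due date is 2008-12-22.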